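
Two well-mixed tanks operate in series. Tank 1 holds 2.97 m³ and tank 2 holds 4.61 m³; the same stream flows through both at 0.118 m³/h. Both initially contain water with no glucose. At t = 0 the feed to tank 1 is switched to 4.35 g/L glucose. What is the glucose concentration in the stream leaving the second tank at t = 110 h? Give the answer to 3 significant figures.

3.72 g/L

Species balance on tank i: dCᵢ/dt = (Cᵢ₋₁ − Cᵢ)/τᵢ with τᵢ = Vᵢ/Q.
τ₁ = 2.97/0.118 = 25.169 h; τ₂ = 4.61/0.118 = 39.068 h.
Solving the cascade with C₁(0)=C₂(0)=0 gives C₂(t) = C_in[1 − (τ₁ e^(−t/τ₁) − τ₂ e^(−t/τ₂))/(τ₁ − τ₂)].
At t = 110: e^(−t/τ₁) = 0.012647, e^(−t/τ₂) = 0.059868.
C₂ = 4.35·[1 − (25.169·0.012647 − 39.068·0.059868)/(-13.898)] = 4.35·0.85462 = 3.7176 g/L.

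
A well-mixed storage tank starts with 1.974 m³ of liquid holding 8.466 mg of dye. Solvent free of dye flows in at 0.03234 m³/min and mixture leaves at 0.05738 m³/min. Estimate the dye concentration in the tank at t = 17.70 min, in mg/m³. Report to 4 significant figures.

3.088 mg/m³

Total volume: dV/dt = Q_in − Q_out = -0.0250400 m³/min, so V(t) = 1.974 − 0.0250400 t and V(17.70) = 1.53079 m³.
Solute balance: dm/dt = 0 − Q_out C = −Q_out m/V(t).
dm/m = −Q_out dt/(V₀ − 0.0250400 t); integrating gives ln(m/m₀) = −(Q_out/(Q_in−Q_out)) ln(V/V₀).
m = m₀ (V₀/V)^(Q_out/(Q_in−Q_out)) = 8.466 × (1.974/1.53079)^(-2.29153) = 4.72740 mg.
C = m/V = 4.72740/1.53079 = 3.08820 mg/m³.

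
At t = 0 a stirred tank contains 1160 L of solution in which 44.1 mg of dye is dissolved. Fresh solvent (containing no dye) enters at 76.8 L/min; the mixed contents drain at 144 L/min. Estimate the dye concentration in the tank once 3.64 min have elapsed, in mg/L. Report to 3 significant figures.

0.0290 mg/L

Total volume: dV/dt = Q_in − Q_out = -67.200 L/min, so V(t) = 1160 − 67.200 t and V(3.64) = 915.39 L.
Solute balance: dm/dt = 0 − Q_out C = −Q_out m/V(t).
dm/m = −Q_out dt/(V₀ − 67.200 t); integrating gives ln(m/m₀) = −(Q_out/(Q_in−Q_out)) ln(V/V₀).
m = m₀ (V₀/V)^(Q_out/(Q_in−Q_out)) = 44.1 × (1160/915.39)^(-2.1429) = 26.549 mg.
C = m/V = 26.549/915.39 = 0.029003 mg/L.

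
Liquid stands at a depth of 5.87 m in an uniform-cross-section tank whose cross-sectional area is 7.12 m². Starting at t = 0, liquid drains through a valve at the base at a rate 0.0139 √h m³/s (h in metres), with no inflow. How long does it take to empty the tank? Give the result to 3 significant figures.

Mass balance (ρ constant): A dh/dt = −0.0139 √h.
This is separable: 2 d(√h)/dt = −0.0139/A, so √h = √h₀ − (0.0139/(2A)) t.
Tank is empty when √h = 0: t_empty = 2A√h₀/0.0139.
t_empty = 2·7.12·√5.87/0.0139 = 14.240·2.4228/0.0139 = 2482.1 s.

2480 s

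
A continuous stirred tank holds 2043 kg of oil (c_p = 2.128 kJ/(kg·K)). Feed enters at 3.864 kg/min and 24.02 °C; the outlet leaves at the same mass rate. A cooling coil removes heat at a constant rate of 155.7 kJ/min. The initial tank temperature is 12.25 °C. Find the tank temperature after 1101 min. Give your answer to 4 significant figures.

M c_p dT/dt = ṁ c_p (T_in − T) − Q̇.
Rearrange: dT/dt = (T_ss − T)/τ with τ = M/ṁ = 528.727 min and T_ss = T_in − Q̇/(ṁ c_p) = 5.08437 °C.
This is linear first-order; T(t) = T_ss + (T₀ − T_ss) e^(−t/τ).
T(1101) = 5.08437 + (7.16563)·e^(−1101/528.727) = 5.08437 + (7.16563)·0.124636 = 5.97746 °C.

5.977 °C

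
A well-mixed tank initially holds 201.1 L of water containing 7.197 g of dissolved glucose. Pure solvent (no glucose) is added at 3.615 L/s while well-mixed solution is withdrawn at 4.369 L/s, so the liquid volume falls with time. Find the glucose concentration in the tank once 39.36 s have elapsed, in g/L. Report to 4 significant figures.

Total volume: dV/dt = Q_in − Q_out = -0.754000 L/s, so V(t) = 201.1 − 0.754000 t and V(39.36) = 171.423 L.
Solute balance: dm/dt = 0 − Q_out C = −Q_out m/V(t).
dm/m = −Q_out dt/(V₀ − 0.754000 t); integrating gives ln(m/m₀) = −(Q_out/(Q_in−Q_out)) ln(V/V₀).
m = m₀ (V₀/V)^(Q_out/(Q_in−Q_out)) = 7.197 × (201.1/171.423)^(-5.79443) = 2.85326 g.
C = m/V = 2.85326/171.423 = 0.0166446 g/L.

0.01664 g/L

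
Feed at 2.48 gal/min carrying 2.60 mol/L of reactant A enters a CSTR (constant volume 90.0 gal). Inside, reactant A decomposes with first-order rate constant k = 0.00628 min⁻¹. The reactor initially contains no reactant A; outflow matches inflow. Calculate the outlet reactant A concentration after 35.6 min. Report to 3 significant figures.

1.48 mol/L

Species balance: V dC/dt = Q C_in − Q C − k V C.
dC/dt = (Q/V) C_in − (Q/V + k) C; effective rate a = Q/V + k = 0.027556 + 0.00628 = 0.033836 min⁻¹.
C_ss = Q C_in/(Q + kV) = 2.1174 mol/L; C(t) = C_ss + (C₀ − C_ss) e^(−a t).
C(35.6) = 2.1174 + (-2.1174)·e^(−0.033836·35.6) = 2.1174 + (-2.1174)·0.29983 = 1.4826 mol/L.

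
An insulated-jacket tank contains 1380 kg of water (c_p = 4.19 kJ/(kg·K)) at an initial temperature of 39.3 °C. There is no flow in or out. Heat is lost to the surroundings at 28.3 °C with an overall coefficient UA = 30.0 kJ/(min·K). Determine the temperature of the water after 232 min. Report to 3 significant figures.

31.6 °C

First-law balance (no shaft work): M c_p dT/dt = −UA(T − T_amb).
dT/dt = (T_ss − T)/τ with T_ss = T_amb = 28.300 °C, τ = M c_p/UA = 1380·4.19/30.0 = 192.74 min.
This is linear first-order; T(t) = T_ss + (T₀ − T_ss) e^(−t/τ).
T(232) = 28.300 + (11.000)·0.30008 = 31.601 °C.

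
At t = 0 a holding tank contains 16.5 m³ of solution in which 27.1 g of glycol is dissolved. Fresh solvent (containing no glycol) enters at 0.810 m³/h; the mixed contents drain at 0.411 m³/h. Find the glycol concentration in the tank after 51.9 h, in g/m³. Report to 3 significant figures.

Let m(t) be the amount of glycol. Volume: V(t) = V₀ + (Q_in − Q_out) t = 16.5 + 0.39900 t; V(51.9) = 37.208 m³.
No glycol enters, so dm/dt = −Q_out · (m/V).
dm/m = −Q_out dt/(V₀ + 0.39900 t); integrating gives ln(m/m₀) = −(Q_out/(Q_in−Q_out)) ln(V/V₀).
m = m₀ (V₀/V)^(Q_out/(Q_in−Q_out)) = 27.1 × (16.5/37.208)^(1.0301) = 11.727 g.
C = m/V = 11.727/37.208 = 0.31518 g/m³.

0.315 g/m³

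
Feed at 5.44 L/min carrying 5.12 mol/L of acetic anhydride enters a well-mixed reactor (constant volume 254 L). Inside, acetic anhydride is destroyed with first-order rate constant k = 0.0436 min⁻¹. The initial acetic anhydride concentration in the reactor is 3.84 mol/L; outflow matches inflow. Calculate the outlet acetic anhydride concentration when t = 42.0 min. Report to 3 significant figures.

Species balance: V dC/dt = Q C_in − Q C − k V C.
dC/dt = (Q/V) C_in − (Q/V + k) C; effective rate a = Q/V + k = 0.021417 + 0.0436 = 0.065017 min⁻¹.
C_ss = Q C_in/(Q + kV) = 1.6866 mol/L; C(t) = C_ss + (C₀ − C_ss) e^(−a t).
C(42.0) = 1.6866 + (2.1534)·e^(−0.065017·42.0) = 1.6866 + (2.1534)·0.065172 = 1.8269 mol/L.

1.83 mol/L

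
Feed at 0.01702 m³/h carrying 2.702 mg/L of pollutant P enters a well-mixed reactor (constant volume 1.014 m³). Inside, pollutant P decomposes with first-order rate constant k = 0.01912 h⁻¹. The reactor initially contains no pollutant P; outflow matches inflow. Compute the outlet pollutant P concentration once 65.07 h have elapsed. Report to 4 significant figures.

1.141 mg/L

V dC/dt = Q(C_in − C) − k V C.
dC/dt = (Q/V) C_in − (Q/V + k) C; effective rate a = Q/V + k = 0.0167850 + 0.01912 = 0.0359050 h⁻¹.
C_ss = Q C_in/(Q + kV) = 1.26314 mg/L; C(t) = C_ss + (C₀ − C_ss) e^(−a t).
C(65.07) = 1.26314 + (-1.26314)·e^(−0.0359050·65.07) = 1.26314 + (-1.26314)·0.0966809 = 1.14102 mg/L.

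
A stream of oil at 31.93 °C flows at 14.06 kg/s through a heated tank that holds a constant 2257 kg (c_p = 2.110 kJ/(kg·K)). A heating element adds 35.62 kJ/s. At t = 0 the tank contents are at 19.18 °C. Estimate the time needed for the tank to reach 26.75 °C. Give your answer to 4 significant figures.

125.6 s

Energy balance: M c_p dT/dt = ṁ c_p (T_in − T) + 35.62.
τ = M/ṁ = 160.526 s; T_ss = T_in + Q̇/(ṁ c_p) = 33.1307 °C.
T(t) = T_ss + (T₀ − T_ss) e^(−t/τ). Set T = 26.75:
e^(−t/τ) = (26.75 − 33.1307)/(19.18 − 33.1307) = 0.457374
t = −160.526 · ln(0.457374) = 125.572 s.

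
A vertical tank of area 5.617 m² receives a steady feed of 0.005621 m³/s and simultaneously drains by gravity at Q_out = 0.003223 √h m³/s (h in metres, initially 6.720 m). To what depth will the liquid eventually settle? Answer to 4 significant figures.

Level balance: A dh/dt = 0.005621 − 0.003223 √h. Setting dh/dt = 0:
Q_in = 0.003223 √h_ss ⇒ √h_ss = 0.005621/0.003223 = 1.74403.
h_ss = 1.74403² = 3.04163 m. (Since h₀ = 6.720 m > h_ss, the level will fall toward this value.)

3.042 m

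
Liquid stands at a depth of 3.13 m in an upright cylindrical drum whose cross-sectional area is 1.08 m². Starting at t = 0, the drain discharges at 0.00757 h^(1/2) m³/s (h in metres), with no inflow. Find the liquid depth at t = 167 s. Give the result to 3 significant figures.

With no inflow, A dh/dt = −0.00757 √h.
This is separable: 2 d(√h)/dt = −0.00757/A, so √h = √h₀ − (0.00757/(2A)) t.
√h = √3.13 − 0.00757·167/(2·1.08) = 1.7692 − 0.58527 = 1.1839.
h = 1.1839² = 1.4016 m.

1.40 m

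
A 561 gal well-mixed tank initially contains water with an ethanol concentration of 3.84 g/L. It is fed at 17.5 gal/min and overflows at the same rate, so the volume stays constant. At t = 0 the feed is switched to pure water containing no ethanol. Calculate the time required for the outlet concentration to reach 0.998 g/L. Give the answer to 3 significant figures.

Species balance: V dC/dt = Q(C_in − C) ⇒ τ = V/Q = 32.057 min.
C(t) = C_in + (C₀ − C_in) e^(−t/τ). Set C = 0.998 and solve for t:
e^(−t/τ) = (C − C_in)/(C₀ − C_in) = (0.998 − 0)/(3.84 − 0) = 0.25990
t = −τ ln(…) = 32.057 × 1.3475 = 43.196 min.

43.2 min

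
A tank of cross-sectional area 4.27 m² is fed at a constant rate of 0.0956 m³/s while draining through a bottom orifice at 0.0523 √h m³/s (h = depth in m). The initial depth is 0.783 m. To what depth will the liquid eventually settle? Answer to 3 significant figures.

3.34 m

Level balance: A dh/dt = 0.0956 − 0.0523 √h. Setting dh/dt = 0:
Q_in = 0.0523 √h_ss ⇒ √h_ss = 0.0956/0.0523 = 1.8279.
h_ss = 1.8279² = 3.3413 m. (Since h₀ = 0.783 m < h_ss, the level will rise toward this value.)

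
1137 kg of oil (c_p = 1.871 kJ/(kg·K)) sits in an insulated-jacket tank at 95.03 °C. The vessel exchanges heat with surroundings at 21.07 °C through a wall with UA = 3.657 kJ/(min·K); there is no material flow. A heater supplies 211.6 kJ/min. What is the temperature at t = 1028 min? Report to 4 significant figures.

Lumped-capacitance energy balance: M c_p dT/dt = UA(T_amb − T) + Q̇.
dT/dt = (T_ss − T)/τ with T_ss = T_amb + Q̇/UA = 21.07 + 211.6/3.657 = 78.9316 °C, τ = M c_p/UA = 1137·1.871/3.657 = 581.714 min.
This is linear first-order; T(t) = T_ss + (T₀ − T_ss) e^(−t/τ).
T(1028) = 78.9316 + (16.0984)·0.170812 = 81.6814 °C.

81.68 °C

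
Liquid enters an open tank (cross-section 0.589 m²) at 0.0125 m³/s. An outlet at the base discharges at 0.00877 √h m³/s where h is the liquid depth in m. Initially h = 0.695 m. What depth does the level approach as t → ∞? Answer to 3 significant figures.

Volume balance on the tank: A dh/dt = Q_in − 0.00877 √h. At steady state dh/dt = 0:
Q_in = 0.00877 √h_ss ⇒ √h_ss = 0.0125/0.00877 = 1.4253.
h_ss = 1.4253² = 2.0315 m. (Since h₀ = 0.695 m < h_ss, the level will rise toward this value.)

2.03 m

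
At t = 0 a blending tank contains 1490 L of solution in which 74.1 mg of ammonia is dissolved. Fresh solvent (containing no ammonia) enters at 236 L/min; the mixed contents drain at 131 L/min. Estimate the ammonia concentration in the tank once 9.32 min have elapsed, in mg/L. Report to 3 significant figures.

0.0160 mg/L

Total volume: dV/dt = Q_in − Q_out = 105.00 L/min, so V(t) = 1490 + 105.00 t and V(9.32) = 2468.6 L.
Species balance (pure solvent in): dm/dt = −Q_out · m/V(t).
Separate: dm/m = −Q_out dt/V(t) ⇒ ln(m/m₀) = −(Q_out/(Q_in−Q_out)) ln(V/V₀).
m = m₀ (V₀/V)^(Q_out/(Q_in−Q_out)) = 74.1 × (1490/2468.6)^(1.2476) = 39.469 mg.
C = m/V = 39.469/2468.6 = 0.015989 mg/L.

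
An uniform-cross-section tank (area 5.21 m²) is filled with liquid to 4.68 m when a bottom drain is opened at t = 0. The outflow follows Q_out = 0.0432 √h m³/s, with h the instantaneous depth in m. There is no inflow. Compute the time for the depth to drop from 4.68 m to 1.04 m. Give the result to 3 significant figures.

276 s

A dh/dt = −Q_out = −0.0432 √h.
This is separable: 2 d(√h)/dt = −0.0432/A, so √h = √h₀ − (0.0432/(2A)) t.
t = 2A(√h₀ − √h)/0.0432 = 2·5.21·(√4.68 − √1.04)/0.0432
  = 10.420 × (2.1633 − 1.0198) / 0.0432 = 275.82 s.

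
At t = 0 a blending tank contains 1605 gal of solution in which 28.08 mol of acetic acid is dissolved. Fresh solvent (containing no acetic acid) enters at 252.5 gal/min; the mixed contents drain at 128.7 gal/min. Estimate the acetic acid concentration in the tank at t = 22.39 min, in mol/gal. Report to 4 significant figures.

Let m(t) be the amount of acetic acid. Volume: V(t) = V₀ + (Q_in − Q_out) t = 1605 + 123.800 t; V(22.39) = 4376.88 gal.
No acetic acid enters, so dm/dt = −Q_out · (m/V).
dm/m = −Q_out dt/(V₀ + 123.800 t); integrating gives ln(m/m₀) = −(Q_out/(Q_in−Q_out)) ln(V/V₀).
m = m₀ (V₀/V)^(Q_out/(Q_in−Q_out)) = 28.08 × (1605/4376.88)^(1.03958) = 9.89607 mol.
C = m/V = 9.89607/4376.88 = 0.00226099 mol/gal.

0.002261 mol/gal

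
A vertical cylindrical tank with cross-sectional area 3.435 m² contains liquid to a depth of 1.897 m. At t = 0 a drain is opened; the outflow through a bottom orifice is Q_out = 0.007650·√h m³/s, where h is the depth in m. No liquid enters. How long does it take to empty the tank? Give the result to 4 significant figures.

A dh/dt = −Q_out = −0.007650 √h.
This is separable: 2 d(√h)/dt = −0.007650/A, so √h = √h₀ − (0.007650/(2A)) t.
Tank is empty when √h = 0: t_empty = 2A√h₀/0.007650.
t_empty = 2·3.435·√1.897/0.007650 = 6.87000·1.37732/0.007650 = 1236.88 s.

1237 s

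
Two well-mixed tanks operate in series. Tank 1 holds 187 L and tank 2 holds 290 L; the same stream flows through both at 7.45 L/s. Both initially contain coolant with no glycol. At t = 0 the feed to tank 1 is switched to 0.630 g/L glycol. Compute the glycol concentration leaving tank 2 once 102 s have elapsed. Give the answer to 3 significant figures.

0.521 g/L

Time constants: τᵢ = Vᵢ/Q for each well-mixed tank.
τ₁ = 187/7.45 = 25.101 s; τ₂ = 290/7.45 = 38.926 s.
Tank 1: C₁ = C_in(1 − e^(−t/τ₁)). Tank 2 (τ₁ ≠ τ₂): C₂ = C_in[1 − (τ₁ e^(−t/τ₁) − τ₂ e^(−t/τ₂))/(τ₁ − τ₂)].
At t = 102: e^(−t/τ₁) = 0.017186, e^(−t/τ₂) = 0.072778.
C₂ = 0.630·[1 − (25.101·0.017186 − 38.926·0.072778)/(-13.826)] = 0.630·0.82629 = 0.52057 g/L.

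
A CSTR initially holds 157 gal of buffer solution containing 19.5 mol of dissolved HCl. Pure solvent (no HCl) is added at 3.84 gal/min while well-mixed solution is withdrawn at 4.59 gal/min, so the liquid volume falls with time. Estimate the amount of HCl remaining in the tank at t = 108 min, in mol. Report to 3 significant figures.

0.230 mol

Total volume: dV/dt = Q_in − Q_out = -0.75000 gal/min, so V(t) = 157 − 0.75000 t and V(108) = 76.000 gal.
No HCl enters, so dm/dt = −Q_out · (m/V).
Separate: dm/m = −Q_out dt/V(t) ⇒ ln(m/m₀) = −(Q_out/(Q_in−Q_out)) ln(V/V₀).
m = m₀ (V₀/V)^(Q_out/(Q_in−Q_out)) = 19.5 × (157/76.000)^(-6.1200) = 0.22999 mol.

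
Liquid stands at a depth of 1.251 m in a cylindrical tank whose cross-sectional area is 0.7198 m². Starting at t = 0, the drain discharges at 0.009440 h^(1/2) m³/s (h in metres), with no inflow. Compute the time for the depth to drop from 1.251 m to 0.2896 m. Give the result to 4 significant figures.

88.50 s

Accumulation of liquid (constant cross-section A): A dh/dt = −0.009440 √h.
∫ h^(−1/2) dh = −(0.009440/A) ∫ dt, giving 2√h = 2√h₀ − (0.009440/A) t.
t = 2A(√h₀ − √h)/0.009440 = 2·0.7198·(√1.251 − √0.2896)/0.009440
  = 1.43960 × (1.11848 − 0.538145) / 0.009440 = 88.5013 s.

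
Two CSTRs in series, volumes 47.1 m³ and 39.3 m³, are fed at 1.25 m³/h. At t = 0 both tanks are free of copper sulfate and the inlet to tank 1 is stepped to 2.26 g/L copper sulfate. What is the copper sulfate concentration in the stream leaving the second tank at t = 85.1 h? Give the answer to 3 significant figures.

Species balance on tank i: dCᵢ/dt = (Cᵢ₋₁ − Cᵢ)/τᵢ with τᵢ = Vᵢ/Q.
τ₁ = 47.1/1.25 = 37.680 h; τ₂ = 39.3/1.25 = 31.440 h.
Solving the cascade with C₁(0)=C₂(0)=0 gives C₂(t) = C_in[1 − (τ₁ e^(−t/τ₁) − τ₂ e^(−t/τ₂))/(τ₁ − τ₂)].
At t = 85.1: e^(−t/τ₁) = 0.10451, e^(−t/τ₂) = 0.066754.
C₂ = 2.26·[1 − (37.680·0.10451 − 31.440·0.066754)/(6.2400)] = 2.26·0.70527 = 1.5939 g/L.

1.59 g/L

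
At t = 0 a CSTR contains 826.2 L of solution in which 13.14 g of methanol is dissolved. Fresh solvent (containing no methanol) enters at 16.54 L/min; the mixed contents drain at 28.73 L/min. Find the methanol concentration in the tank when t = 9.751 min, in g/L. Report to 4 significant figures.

Let m(t) be the amount of methanol. Volume: V(t) = V₀ + (Q_in − Q_out) t = 826.2 − 12.1900 t; V(9.751) = 707.335 L.
Solute balance: dm/dt = 0 − Q_out C = −Q_out m/V(t).
Separate: dm/m = −Q_out dt/V(t) ⇒ ln(m/m₀) = −(Q_out/(Q_in−Q_out)) ln(V/V₀).
m = m₀ (V₀/V)^(Q_out/(Q_in−Q_out)) = 13.14 × (826.2/707.335)^(-2.35685) = 9.11177 g.
C = m/V = 9.11177/707.335 = 0.0128818 g/L.

0.01288 g/L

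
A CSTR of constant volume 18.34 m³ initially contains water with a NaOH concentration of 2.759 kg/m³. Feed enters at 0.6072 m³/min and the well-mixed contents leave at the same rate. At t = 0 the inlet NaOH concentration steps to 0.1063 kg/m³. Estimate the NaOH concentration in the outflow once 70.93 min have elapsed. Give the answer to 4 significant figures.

Species balance on the tank: V dC/dt = Q(C_in − C).
Time constant τ = V/Q = 18.34/0.6072 = 30.2042 min.
Solution: C(t) = C_in + (C₀ − C_in) e^(−t/τ).
C(70.93) = 0.1063 + (2.759 − 0.1063)·e^(−70.93/30.2042) = 0.1063 + (2.65270)·0.0955269 = 0.359704 kg/m³.

0.3597 kg/m³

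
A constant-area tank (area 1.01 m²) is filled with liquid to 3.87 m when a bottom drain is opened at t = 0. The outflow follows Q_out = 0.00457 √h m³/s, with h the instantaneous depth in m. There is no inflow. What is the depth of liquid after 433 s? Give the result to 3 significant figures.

With no inflow, A dh/dt = −0.00457 √h.
∫ h^(−1/2) dh = −(0.00457/A) ∫ dt, giving 2√h = 2√h₀ − (0.00457/A) t.
√h = √3.87 − 0.00457·433/(2·1.01) = 1.9672 − 0.97961 = 0.98762.
h = 0.98762² = 0.97540 m.

0.975 m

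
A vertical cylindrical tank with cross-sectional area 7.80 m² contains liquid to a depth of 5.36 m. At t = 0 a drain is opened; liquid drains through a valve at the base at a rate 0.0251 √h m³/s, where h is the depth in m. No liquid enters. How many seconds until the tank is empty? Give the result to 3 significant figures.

Accumulation of liquid (constant cross-section A): A dh/dt = −0.0251 √h.
∫ h^(−1/2) dh = −(0.0251/A) ∫ dt, giving 2√h = 2√h₀ − (0.0251/A) t.
Tank is empty when √h = 0: t_empty = 2A√h₀/0.0251.
t_empty = 2·7.80·√5.36/0.0251 = 15.600·2.3152/0.0251 = 1438.9 s.

1440 s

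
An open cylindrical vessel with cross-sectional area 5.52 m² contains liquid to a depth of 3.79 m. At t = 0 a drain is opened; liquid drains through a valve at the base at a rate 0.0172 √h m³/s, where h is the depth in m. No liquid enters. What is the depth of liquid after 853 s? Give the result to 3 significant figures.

0.382 m

With no inflow, A dh/dt = −0.0172 √h.
∫ h^(−1/2) dh = −(0.0172/A) ∫ dt, giving 2√h = 2√h₀ − (0.0172/A) t.
√h = √3.79 − 0.0172·853/(2·5.52) = 1.9468 − 1.3289 = 0.61784.
h = 0.61784² = 0.38173 m.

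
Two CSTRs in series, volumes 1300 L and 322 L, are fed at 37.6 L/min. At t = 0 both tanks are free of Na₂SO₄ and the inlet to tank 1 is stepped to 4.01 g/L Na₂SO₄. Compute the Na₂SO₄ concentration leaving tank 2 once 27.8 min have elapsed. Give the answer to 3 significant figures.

Each tank obeys Vᵢ dCᵢ/dt = Q(Cᵢ₋₁ − Cᵢ), so τᵢ = Vᵢ/Q.
τ₁ = 1300/37.6 = 34.574 min; τ₂ = 322/37.6 = 8.5638 min.
Tank 1: C₁ = C_in(1 − e^(−t/τ₁)). Tank 2 (τ₁ ≠ τ₂): C₂ = C_in[1 − (τ₁ e^(−t/τ₁) − τ₂ e^(−t/τ₂))/(τ₁ − τ₂)].
At t = 27.8: e^(−t/τ₁) = 0.44751, e^(−t/τ₂) = 0.038921.
C₂ = 4.01·[1 − (34.574·0.44751 − 8.5638·0.038921)/(26.011)] = 4.01·0.41797 = 1.6761 g/L.

1.68 g/L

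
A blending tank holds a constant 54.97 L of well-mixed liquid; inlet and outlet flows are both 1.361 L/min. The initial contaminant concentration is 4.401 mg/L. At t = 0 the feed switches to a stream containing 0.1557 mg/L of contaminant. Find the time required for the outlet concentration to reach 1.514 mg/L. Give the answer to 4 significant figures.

Accumulation = in − out for the solute gives V dC/dt = Q(C_in − C), so τ = V/Q = 40.3894 min.
C(t) = C_in + (C₀ − C_in) e^(−t/τ). Set C = 1.514 and solve for t:
e^(−t/τ) = (C − C_in)/(C₀ − C_in) = (1.514 − 0.1557)/(4.401 − 0.1557) = 0.319954
t = −τ ln(…) = 40.3894 × 1.13958 = 46.0269 min.

46.03 min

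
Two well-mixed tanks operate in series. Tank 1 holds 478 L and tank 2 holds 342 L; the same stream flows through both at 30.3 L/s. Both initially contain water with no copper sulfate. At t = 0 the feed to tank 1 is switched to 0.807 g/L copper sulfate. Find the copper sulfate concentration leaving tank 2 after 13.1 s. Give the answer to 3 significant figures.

Time constants: τᵢ = Vᵢ/Q for each well-mixed tank.
τ₁ = 478/30.3 = 15.776 s; τ₂ = 342/30.3 = 11.287 s.
Solving the cascade with C₁(0)=C₂(0)=0 gives C₂(t) = C_in[1 − (τ₁ e^(−t/τ₁) − τ₂ e^(−t/τ₂))/(τ₁ − τ₂)].
At t = 13.1: e^(−t/τ₁) = 0.43588, e^(−t/τ₂) = 0.31329.
C₂ = 0.807·[1 − (15.776·0.43588 − 11.287·0.31329)/(4.4884)] = 0.807·0.25587 = 0.20648 g/L.

0.206 g/L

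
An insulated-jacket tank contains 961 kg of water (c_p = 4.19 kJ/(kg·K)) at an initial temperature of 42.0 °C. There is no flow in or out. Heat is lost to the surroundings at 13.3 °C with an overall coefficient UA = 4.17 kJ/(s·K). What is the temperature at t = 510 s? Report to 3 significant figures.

M c_p dT/dt = −UA(T − T_amb).
dT/dt = (T_ss − T)/τ with T_ss = T_amb = 13.300 °C, τ = M c_p/UA = 961·4.19/4.17 = 965.61 s.
Solution: T(t) = T_ss + (T₀ − T_ss) e^(−t/τ).
T(510) = 13.300 + (28.700)·0.58969 = 30.224 °C.

30.2 °C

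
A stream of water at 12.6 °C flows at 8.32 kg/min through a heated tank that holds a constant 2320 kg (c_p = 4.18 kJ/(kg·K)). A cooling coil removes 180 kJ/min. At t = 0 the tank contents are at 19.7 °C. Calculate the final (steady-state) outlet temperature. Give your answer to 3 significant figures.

7.42 °C

M c_p dT/dt = ṁ c_p (T_in − T) − Q̇.
At steady state dT/dt = 0 ⇒ T_ss = T_in − Q̇/(ṁ c_p) = 12.6 − 180/(8.32·4.18) = 7.4243 °C.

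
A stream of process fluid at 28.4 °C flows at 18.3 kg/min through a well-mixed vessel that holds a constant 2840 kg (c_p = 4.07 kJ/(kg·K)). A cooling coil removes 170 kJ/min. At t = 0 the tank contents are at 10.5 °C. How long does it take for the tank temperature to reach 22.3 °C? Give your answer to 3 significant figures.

First-law balance (no shaft work): M c_p dT/dt = ṁ c_p (T_in − T) − 170.
τ = M/ṁ = 155.19 min; T_ss = T_in − Q̇/(ṁ c_p) = 26.118 °C.
T(t) = T_ss + (T₀ − T_ss) e^(−t/τ). Set T = 22.3:
e^(−t/τ) = (22.3 − 26.118)/(10.5 − 26.118) = 0.24444
t = −155.19 · ln(0.24444) = 218.63 min.

219 min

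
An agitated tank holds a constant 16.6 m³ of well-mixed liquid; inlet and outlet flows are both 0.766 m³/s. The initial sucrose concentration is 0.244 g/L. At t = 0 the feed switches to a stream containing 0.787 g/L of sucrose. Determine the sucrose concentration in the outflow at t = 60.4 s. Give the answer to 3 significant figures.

Accumulation = in − out for the solute gives V dC/dt = Q(C_in − C).
Time constant τ = V/Q = 16.6/0.766 = 21.671 s.
C approaches C_in exponentially: C(t) = C_in + (C₀ − C_in) e^(−t/τ).
C(60.4) = 0.787 + (0.244 − 0.787)·e^(−60.4/21.671) = 0.787 + (-0.54300)·0.061598 = 0.75355 g/L.

0.754 g/L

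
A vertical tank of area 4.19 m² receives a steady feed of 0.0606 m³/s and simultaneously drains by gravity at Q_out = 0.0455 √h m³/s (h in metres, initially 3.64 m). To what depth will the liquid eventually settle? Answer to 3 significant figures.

1.77 m

Volume balance on the tank: A dh/dt = Q_in − 0.0455 √h. At steady state dh/dt = 0:
Q_in = 0.0455 √h_ss ⇒ √h_ss = 0.0606/0.0455 = 1.3319.
h_ss = 1.3319² = 1.7739 m. (Since h₀ = 3.64 m > h_ss, the level will fall toward this value.)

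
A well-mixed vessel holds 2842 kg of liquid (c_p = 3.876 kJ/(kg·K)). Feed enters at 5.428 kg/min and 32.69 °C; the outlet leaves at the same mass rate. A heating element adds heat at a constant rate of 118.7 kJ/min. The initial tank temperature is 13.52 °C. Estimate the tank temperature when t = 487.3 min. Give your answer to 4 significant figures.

M c_p dT/dt = ṁ c_p (T_in − T) + Q̇.
Rearrange: dT/dt = (T_ss − T)/τ with τ = M/ṁ = 523.581 min and T_ss = T_in + Q̇/(ṁ c_p) = 38.3319 °C.
Integrating: T(t) = T_ss + (T₀ − T_ss) e^(−t/τ).
T(487.3) = 38.3319 + (-24.8119)·e^(−487.3/523.581) = 38.3319 + (-24.8119)·0.394276 = 28.5492 °C.

28.55 °C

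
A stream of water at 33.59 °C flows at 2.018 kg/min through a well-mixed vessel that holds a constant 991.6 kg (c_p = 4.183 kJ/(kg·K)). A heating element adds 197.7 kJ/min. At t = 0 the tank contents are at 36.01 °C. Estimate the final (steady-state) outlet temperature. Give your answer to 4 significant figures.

Energy balance: M c_p dT/dt = ṁ c_p (T_in − T) + 197.7.
At steady state dT/dt = 0 ⇒ T_ss = T_in + Q̇/(ṁ c_p) = 33.59 + 197.7/(2.018·4.183) = 57.0106 °C.

57.01 °C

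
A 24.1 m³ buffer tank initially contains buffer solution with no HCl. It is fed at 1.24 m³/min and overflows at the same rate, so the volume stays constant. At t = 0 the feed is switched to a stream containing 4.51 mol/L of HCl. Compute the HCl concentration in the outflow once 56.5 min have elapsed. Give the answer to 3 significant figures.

4.26 mol/L

Species balance on the tank: V dC/dt = Q(C_in − C).
Rewrite as dC/dt + C/τ = C_in/τ, τ = V/Q = 19.435 min.
Integrating: C(t) = C_in + (C₀ − C_in) e^(−t/τ).
C(56.5) = 4.51 + (0 − 4.51)·e^(−56.5/19.435) = 4.51 + (-4.5100)·0.054636 = 4.2636 mol/L.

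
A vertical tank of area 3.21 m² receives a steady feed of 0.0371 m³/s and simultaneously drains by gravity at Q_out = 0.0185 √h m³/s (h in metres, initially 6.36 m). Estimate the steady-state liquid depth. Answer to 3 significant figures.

Mass balance (ρ constant): A dh/dt = Q_in − 0.0185 √h. At steady state dh/dt = 0:
Q_in = 0.0185 √h_ss ⇒ √h_ss = 0.0371/0.0185 = 2.0054.
h_ss = 2.0054² = 4.0217 m. (Since h₀ = 6.36 m > h_ss, the level will fall toward this value.)

4.02 m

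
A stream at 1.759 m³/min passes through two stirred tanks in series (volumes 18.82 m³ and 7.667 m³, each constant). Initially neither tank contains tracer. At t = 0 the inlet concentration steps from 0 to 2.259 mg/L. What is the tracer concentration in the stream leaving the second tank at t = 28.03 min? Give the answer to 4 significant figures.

1.984 mg/L

Each tank obeys Vᵢ dCᵢ/dt = Q(Cᵢ₋₁ − Cᵢ), so τᵢ = Vᵢ/Q.
τ₁ = 18.82/1.759 = 10.6993 min; τ₂ = 7.667/1.759 = 4.35873 min.
Tank 1: C₁ = C_in(1 − e^(−t/τ₁)). Tank 2 (τ₁ ≠ τ₂): C₂ = C_in[1 − (τ₁ e^(−t/τ₁) − τ₂ e^(−t/τ₂))/(τ₁ − τ₂)].
At t = 28.03: e^(−t/τ₁) = 0.0728169, e^(−t/τ₂) = 0.00161120.
C₂ = 2.259·[1 − (10.6993·0.0728169 − 4.35873·0.00161120)/(6.34053)] = 2.259·0.878234 = 1.98393 mg/L.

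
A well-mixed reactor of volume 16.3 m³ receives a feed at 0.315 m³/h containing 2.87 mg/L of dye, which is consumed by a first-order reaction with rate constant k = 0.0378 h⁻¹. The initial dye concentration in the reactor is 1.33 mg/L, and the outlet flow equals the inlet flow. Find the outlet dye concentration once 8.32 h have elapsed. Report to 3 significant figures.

V dC/dt = Q(C_in − C) − k V C.
dC/dt = (Q/V) C_in − (Q/V + k) C; effective rate a = Q/V + k = 0.019325 + 0.0378 = 0.057125 h⁻¹.
C_ss = Q C_in/(Q + kV) = 0.97091 mg/L; C(t) = C_ss + (C₀ − C_ss) e^(−a t).
C(8.32) = 0.97091 + (0.35909)·e^(−0.057125·8.32) = 0.97091 + (0.35909)·0.62171 = 1.1942 mg/L.

1.19 mg/L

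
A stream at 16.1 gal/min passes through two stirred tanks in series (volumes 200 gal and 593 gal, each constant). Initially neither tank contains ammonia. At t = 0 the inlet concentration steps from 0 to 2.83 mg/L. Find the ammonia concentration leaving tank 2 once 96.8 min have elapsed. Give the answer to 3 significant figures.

Each tank obeys Vᵢ dCᵢ/dt = Q(Cᵢ₋₁ − Cᵢ), so τᵢ = Vᵢ/Q.
τ₁ = 200/16.1 = 12.422 min; τ₂ = 593/16.1 = 36.832 min.
Solving the cascade with C₁(0)=C₂(0)=0 gives C₂(t) = C_in[1 − (τ₁ e^(−t/τ₁) − τ₂ e^(−t/τ₂))/(τ₁ − τ₂)].
At t = 96.8: e^(−t/τ₁) = 0.00041286, e^(−t/τ₂) = 0.072214.
C₂ = 2.83·[1 − (12.422·0.00041286 − 36.832·0.072214)/(-24.410)] = 2.83·0.89125 = 2.5222 mg/L.

2.52 mg/L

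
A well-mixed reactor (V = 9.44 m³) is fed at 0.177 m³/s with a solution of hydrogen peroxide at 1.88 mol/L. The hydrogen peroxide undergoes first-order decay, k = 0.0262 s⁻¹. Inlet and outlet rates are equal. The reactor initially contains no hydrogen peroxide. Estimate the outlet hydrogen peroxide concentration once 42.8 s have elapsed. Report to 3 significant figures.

0.670 mol/L

Accumulation = in − out − consumed: V dC/dt = Q C_in − Q C − k V C.
This is linear with rate a = Q/V + k = 0.044950 s⁻¹.
C_ss = Q C_in/(Q + kV) = 0.78420 mol/L; C(t) = C_ss + (C₀ − C_ss) e^(−a t).
C(42.8) = 0.78420 + (-0.78420)·e^(−0.044950·42.8) = 0.78420 + (-0.78420)·0.14604 = 0.66968 mol/L.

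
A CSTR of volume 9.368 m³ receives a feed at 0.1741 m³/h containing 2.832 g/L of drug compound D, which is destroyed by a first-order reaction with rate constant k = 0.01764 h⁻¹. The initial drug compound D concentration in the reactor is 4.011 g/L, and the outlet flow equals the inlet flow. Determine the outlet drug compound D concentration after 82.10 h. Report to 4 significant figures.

Accumulation = in − out − consumed: V dC/dt = Q C_in − Q C − k V C.
dC/dt = (Q/V) C_in − (Q/V + k) C; effective rate a = Q/V + k = 0.0185845 + 0.01764 = 0.0362245 h⁻¹.
C_ss = Q C_in/(Q + kV) = 1.45292 g/L; C(t) = C_ss + (C₀ − C_ss) e^(−a t).
C(82.10) = 1.45292 + (2.55808)·e^(−0.0362245·82.10) = 1.45292 + (2.55808)·0.0510967 = 1.58363 g/L.

1.584 g/L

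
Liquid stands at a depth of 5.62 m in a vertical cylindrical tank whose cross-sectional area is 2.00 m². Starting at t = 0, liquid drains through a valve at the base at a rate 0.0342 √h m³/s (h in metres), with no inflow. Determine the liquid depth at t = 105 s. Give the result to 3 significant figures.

Unsteady balance on liquid volume: A dh/dt = −0.0342 √h.
∫ h^(−1/2) dh = −(0.0342/A) ∫ dt, giving 2√h = 2√h₀ − (0.0342/A) t.
√h = √5.62 − 0.0342·105/(2·2.00) = 2.3707 − 0.89775 = 1.4729.
h = 1.4729² = 2.1694 m.

2.17 m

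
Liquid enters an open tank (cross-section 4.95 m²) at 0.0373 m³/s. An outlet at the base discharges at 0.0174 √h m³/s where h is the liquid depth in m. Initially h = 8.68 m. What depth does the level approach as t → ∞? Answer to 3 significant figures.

Accumulation of liquid (constant cross-section A): A dh/dt = Q_in − 0.0174 √h. At steady state dh/dt = 0:
Q_in = 0.0174 √h_ss ⇒ √h_ss = 0.0373/0.0174 = 2.1437.
h_ss = 2.1437² = 4.5954 m. (Since h₀ = 8.68 m > h_ss, the level will fall toward this value.)

4.60 m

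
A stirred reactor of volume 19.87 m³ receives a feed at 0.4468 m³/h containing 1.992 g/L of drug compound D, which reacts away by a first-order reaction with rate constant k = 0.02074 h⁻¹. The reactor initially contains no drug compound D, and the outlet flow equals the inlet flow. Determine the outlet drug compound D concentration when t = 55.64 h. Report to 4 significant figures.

0.9427 g/L

V dC/dt = Q(C_in − C) − k V C.
dC/dt = (Q/V) C_in − (Q/V + k) C; effective rate a = Q/V + k = 0.0224862 + 0.02074 = 0.0432262 h⁻¹.
C_ss = Q C_in/(Q + kV) = 1.03623 g/L; C(t) = C_ss + (C₀ − C_ss) e^(−a t).
C(55.64) = 1.03623 + (-1.03623)·e^(−0.0432262·55.64) = 1.03623 + (-1.03623)·0.0902561 = 0.942708 g/L.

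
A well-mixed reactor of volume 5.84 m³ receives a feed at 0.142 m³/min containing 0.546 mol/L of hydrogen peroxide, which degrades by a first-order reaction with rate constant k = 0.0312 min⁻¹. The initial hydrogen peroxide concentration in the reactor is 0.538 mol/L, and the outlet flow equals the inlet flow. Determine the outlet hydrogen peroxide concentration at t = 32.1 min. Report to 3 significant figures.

Species balance: V dC/dt = Q C_in − Q C − k V C.
dC/dt = (Q/V) C_in − (Q/V + k) C; effective rate a = Q/V + k = 0.024315 + 0.0312 = 0.055515 min⁻¹.
C_ss = Q C_in/(Q + kV) = 0.23914 mol/L; C(t) = C_ss + (C₀ − C_ss) e^(−a t).
C(32.1) = 0.23914 + (0.29886)·e^(−0.055515·32.1) = 0.23914 + (0.29886)·0.16830 = 0.28944 mol/L.

0.289 mol/L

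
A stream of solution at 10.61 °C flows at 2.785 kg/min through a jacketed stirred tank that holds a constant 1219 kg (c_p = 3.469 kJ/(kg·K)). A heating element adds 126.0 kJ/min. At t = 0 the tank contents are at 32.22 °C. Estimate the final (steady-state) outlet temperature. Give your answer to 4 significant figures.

23.65 °C

Unsteady energy balance on the tank contents: M c_p dT/dt = ṁ c_p (T_in − T) + 126.0.
At steady state dT/dt = 0 ⇒ T_ss = T_in + Q̇/(ṁ c_p) = 10.61 + 126.0/(2.785·3.469) = 23.6519 °C.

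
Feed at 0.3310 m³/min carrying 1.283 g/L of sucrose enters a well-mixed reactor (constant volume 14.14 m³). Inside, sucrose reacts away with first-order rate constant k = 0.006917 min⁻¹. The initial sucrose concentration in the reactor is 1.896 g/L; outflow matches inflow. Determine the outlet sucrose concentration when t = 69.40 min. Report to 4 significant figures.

V dC/dt = Q(C_in − C) − k V C.
This is linear with rate a = Q/V + k = 0.0303258 min⁻¹.
C_ss = Q C_in/(Q + kV) = 0.990361 g/L; C(t) = C_ss + (C₀ − C_ss) e^(−a t).
C(69.40) = 0.990361 + (0.905639)·e^(−0.0303258·69.40) = 0.990361 + (0.905639)·0.121893 = 1.10075 g/L.

1.101 g/L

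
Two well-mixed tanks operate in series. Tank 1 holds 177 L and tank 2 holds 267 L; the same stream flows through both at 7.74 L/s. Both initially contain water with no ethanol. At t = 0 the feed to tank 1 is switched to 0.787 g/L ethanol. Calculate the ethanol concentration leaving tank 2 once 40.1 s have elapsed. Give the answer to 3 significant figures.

Time constants: τᵢ = Vᵢ/Q for each well-mixed tank.
τ₁ = 177/7.74 = 22.868 s; τ₂ = 267/7.74 = 34.496 s.
Solving the cascade with C₁(0)=C₂(0)=0 gives C₂(t) = C_in[1 − (τ₁ e^(−t/τ₁) − τ₂ e^(−t/τ₂))/(τ₁ − τ₂)].
At t = 40.1: e^(−t/τ₁) = 0.17316, e^(−t/τ₂) = 0.31272.
C₂ = 0.787·[1 − (22.868·0.17316 − 34.496·0.31272)/(-11.628)] = 0.787·0.41282 = 0.32489 g/L.

0.325 g/L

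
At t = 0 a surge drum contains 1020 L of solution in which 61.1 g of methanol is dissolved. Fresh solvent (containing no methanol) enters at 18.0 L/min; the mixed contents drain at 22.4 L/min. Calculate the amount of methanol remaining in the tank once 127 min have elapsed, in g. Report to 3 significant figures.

Let m(t) be the amount of methanol. Volume: V(t) = V₀ + (Q_in − Q_out) t = 1020 − 4.4000 t; V(127) = 461.20 L.
Species balance (pure solvent in): dm/dt = −Q_out · m/V(t).
Separate: dm/m = −Q_out dt/V(t) ⇒ ln(m/m₀) = −(Q_out/(Q_in−Q_out)) ln(V/V₀).
m = m₀ (V₀/V)^(Q_out/(Q_in−Q_out)) = 61.1 × (1020/461.20)^(-5.0909) = 1.0744 g.

1.07 g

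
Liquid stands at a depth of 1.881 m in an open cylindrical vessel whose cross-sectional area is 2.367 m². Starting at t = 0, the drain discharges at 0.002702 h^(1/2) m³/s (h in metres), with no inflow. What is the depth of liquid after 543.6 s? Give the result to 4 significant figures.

1.126 m

Volume balance on the tank: A dh/dt = −0.002702 √h.
∫ h^(−1/2) dh = −(0.002702/A) ∫ dt, giving 2√h = 2√h₀ − (0.002702/A) t.
√h = √1.881 − 0.002702·543.6/(2·2.367) = 1.37150 − 0.310268 = 1.06123.
h = 1.06123² = 1.12620 m.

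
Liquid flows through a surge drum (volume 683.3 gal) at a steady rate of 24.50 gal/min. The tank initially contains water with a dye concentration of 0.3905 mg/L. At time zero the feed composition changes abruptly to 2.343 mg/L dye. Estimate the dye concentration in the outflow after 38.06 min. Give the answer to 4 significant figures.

1.844 mg/L

Transient balance on the dissolved component: V dC/dt = Q(C_in − C).
Time constant τ = V/Q = 683.3/24.50 = 27.8898 min.
Solution: C(t) = C_in + (C₀ − C_in) e^(−t/τ).
C(38.06) = 2.343 + (0.3905 − 2.343)·e^(−38.06/27.8898) = 2.343 + (-1.95250)·0.255468 = 1.84420 mg/L.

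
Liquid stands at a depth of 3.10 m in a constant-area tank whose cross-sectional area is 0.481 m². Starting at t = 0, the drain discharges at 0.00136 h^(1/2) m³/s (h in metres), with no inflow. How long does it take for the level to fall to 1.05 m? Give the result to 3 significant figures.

A dh/dt = −Q_out = −0.00136 √h.
Separate and integrate: 2(√h − √h₀) = −(0.00136/A) t.
t = 2A(√h₀ − √h)/0.00136 = 2·0.481·(√3.10 − √1.05)/0.00136
  = 0.96200 × (1.7607 − 1.0247) / 0.00136 = 520.60 s.

521 s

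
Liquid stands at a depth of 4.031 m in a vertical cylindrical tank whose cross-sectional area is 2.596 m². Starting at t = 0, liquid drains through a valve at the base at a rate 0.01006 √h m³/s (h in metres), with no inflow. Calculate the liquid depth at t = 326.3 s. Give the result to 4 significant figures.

1.892 m

Accumulation of liquid (constant cross-section A): A dh/dt = −0.01006 √h.
∫ h^(−1/2) dh = −(0.01006/A) ∫ dt, giving 2√h = 2√h₀ − (0.01006/A) t.
√h = √4.031 − 0.01006·326.3/(2·2.596) = 2.00774 − 0.632238 = 1.37550.
h = 1.37550² = 1.89199 m.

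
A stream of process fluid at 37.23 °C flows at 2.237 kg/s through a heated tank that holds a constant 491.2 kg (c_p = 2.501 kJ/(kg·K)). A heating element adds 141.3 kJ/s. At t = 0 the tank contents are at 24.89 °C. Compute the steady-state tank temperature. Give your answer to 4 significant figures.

M c_p dT/dt = ṁ c_p (T_in − T) + Q̇.
At steady state dT/dt = 0 ⇒ T_ss = T_in + Q̇/(ṁ c_p) = 37.23 + 141.3/(2.237·2.501) = 62.4859 °C.

62.49 °C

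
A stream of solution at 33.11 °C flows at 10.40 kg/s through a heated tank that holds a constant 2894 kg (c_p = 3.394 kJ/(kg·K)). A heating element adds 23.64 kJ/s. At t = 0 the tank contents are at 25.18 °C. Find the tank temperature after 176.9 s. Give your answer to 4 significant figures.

29.23 °C

First-law balance (no shaft work): M c_p dT/dt = ṁ c_p (T_in − T) + 23.64.
τ = M/ṁ = 278.269 s; T_ss = T_in + Q̇/(ṁ c_p) = 33.11 + 23.64/(10.40·3.394) = 33.7797 °C.
Integrating: T(t) = T_ss + (T₀ − T_ss) e^(−t/τ).
T(176.9) = 33.7797 + (-8.59973)·e^(−176.9/278.269) = 33.7797 + (-8.59973)·0.529557 = 29.2257 °C.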